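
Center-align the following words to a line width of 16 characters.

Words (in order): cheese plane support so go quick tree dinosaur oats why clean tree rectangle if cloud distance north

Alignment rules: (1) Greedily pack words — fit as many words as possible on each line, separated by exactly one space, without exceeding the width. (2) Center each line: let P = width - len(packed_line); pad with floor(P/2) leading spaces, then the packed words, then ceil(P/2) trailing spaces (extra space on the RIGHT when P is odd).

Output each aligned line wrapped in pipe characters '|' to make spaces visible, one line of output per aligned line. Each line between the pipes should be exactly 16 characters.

Answer: |  cheese plane  |
| support so go  |
|   quick tree   |
| dinosaur oats  |
| why clean tree |
|  rectangle if  |
| cloud distance |
|     north      |

Derivation:
Line 1: ['cheese', 'plane'] (min_width=12, slack=4)
Line 2: ['support', 'so', 'go'] (min_width=13, slack=3)
Line 3: ['quick', 'tree'] (min_width=10, slack=6)
Line 4: ['dinosaur', 'oats'] (min_width=13, slack=3)
Line 5: ['why', 'clean', 'tree'] (min_width=14, slack=2)
Line 6: ['rectangle', 'if'] (min_width=12, slack=4)
Line 7: ['cloud', 'distance'] (min_width=14, slack=2)
Line 8: ['north'] (min_width=5, slack=11)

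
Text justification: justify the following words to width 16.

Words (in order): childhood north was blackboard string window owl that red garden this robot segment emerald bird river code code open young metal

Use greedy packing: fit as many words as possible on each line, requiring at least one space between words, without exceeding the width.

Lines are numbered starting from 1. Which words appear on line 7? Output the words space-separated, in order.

Line 1: ['childhood', 'north'] (min_width=15, slack=1)
Line 2: ['was', 'blackboard'] (min_width=14, slack=2)
Line 3: ['string', 'window'] (min_width=13, slack=3)
Line 4: ['owl', 'that', 'red'] (min_width=12, slack=4)
Line 5: ['garden', 'this'] (min_width=11, slack=5)
Line 6: ['robot', 'segment'] (min_width=13, slack=3)
Line 7: ['emerald', 'bird'] (min_width=12, slack=4)
Line 8: ['river', 'code', 'code'] (min_width=15, slack=1)
Line 9: ['open', 'young', 'metal'] (min_width=16, slack=0)

Answer: emerald bird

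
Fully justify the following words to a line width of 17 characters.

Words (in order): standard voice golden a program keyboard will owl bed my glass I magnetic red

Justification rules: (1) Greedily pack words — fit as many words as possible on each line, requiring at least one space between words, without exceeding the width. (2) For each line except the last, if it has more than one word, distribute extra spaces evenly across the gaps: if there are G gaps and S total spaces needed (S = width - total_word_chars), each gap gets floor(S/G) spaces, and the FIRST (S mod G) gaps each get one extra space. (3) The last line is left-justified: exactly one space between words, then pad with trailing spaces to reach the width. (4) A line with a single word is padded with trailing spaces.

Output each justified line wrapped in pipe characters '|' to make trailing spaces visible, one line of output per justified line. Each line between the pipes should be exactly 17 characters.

Answer: |standard    voice|
|golden  a program|
|keyboard will owl|
|bed  my  glass  I|
|magnetic red     |

Derivation:
Line 1: ['standard', 'voice'] (min_width=14, slack=3)
Line 2: ['golden', 'a', 'program'] (min_width=16, slack=1)
Line 3: ['keyboard', 'will', 'owl'] (min_width=17, slack=0)
Line 4: ['bed', 'my', 'glass', 'I'] (min_width=14, slack=3)
Line 5: ['magnetic', 'red'] (min_width=12, slack=5)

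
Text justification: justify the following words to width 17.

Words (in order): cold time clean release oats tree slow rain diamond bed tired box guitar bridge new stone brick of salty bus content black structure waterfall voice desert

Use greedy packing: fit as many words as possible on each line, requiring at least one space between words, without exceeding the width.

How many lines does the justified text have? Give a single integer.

Answer: 10

Derivation:
Line 1: ['cold', 'time', 'clean'] (min_width=15, slack=2)
Line 2: ['release', 'oats', 'tree'] (min_width=17, slack=0)
Line 3: ['slow', 'rain', 'diamond'] (min_width=17, slack=0)
Line 4: ['bed', 'tired', 'box'] (min_width=13, slack=4)
Line 5: ['guitar', 'bridge', 'new'] (min_width=17, slack=0)
Line 6: ['stone', 'brick', 'of'] (min_width=14, slack=3)
Line 7: ['salty', 'bus', 'content'] (min_width=17, slack=0)
Line 8: ['black', 'structure'] (min_width=15, slack=2)
Line 9: ['waterfall', 'voice'] (min_width=15, slack=2)
Line 10: ['desert'] (min_width=6, slack=11)
Total lines: 10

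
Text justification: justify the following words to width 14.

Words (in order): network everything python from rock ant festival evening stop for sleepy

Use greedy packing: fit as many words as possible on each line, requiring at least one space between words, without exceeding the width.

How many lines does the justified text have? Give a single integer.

Line 1: ['network'] (min_width=7, slack=7)
Line 2: ['everything'] (min_width=10, slack=4)
Line 3: ['python', 'from'] (min_width=11, slack=3)
Line 4: ['rock', 'ant'] (min_width=8, slack=6)
Line 5: ['festival'] (min_width=8, slack=6)
Line 6: ['evening', 'stop'] (min_width=12, slack=2)
Line 7: ['for', 'sleepy'] (min_width=10, slack=4)
Total lines: 7

Answer: 7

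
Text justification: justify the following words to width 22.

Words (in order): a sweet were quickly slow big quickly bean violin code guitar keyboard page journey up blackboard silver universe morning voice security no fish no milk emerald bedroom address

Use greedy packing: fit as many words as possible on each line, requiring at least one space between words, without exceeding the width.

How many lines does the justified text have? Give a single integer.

Answer: 9

Derivation:
Line 1: ['a', 'sweet', 'were', 'quickly'] (min_width=20, slack=2)
Line 2: ['slow', 'big', 'quickly', 'bean'] (min_width=21, slack=1)
Line 3: ['violin', 'code', 'guitar'] (min_width=18, slack=4)
Line 4: ['keyboard', 'page', 'journey'] (min_width=21, slack=1)
Line 5: ['up', 'blackboard', 'silver'] (min_width=20, slack=2)
Line 6: ['universe', 'morning', 'voice'] (min_width=22, slack=0)
Line 7: ['security', 'no', 'fish', 'no'] (min_width=19, slack=3)
Line 8: ['milk', 'emerald', 'bedroom'] (min_width=20, slack=2)
Line 9: ['address'] (min_width=7, slack=15)
Total lines: 9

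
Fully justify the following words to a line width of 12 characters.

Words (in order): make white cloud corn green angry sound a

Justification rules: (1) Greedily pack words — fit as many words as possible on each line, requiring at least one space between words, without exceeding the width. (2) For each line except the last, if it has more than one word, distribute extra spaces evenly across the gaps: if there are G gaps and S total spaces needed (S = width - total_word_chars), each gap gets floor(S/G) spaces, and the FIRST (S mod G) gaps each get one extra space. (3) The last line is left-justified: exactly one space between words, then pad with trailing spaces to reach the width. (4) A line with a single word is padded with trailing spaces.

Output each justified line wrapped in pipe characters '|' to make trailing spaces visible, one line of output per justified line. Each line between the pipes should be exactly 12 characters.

Line 1: ['make', 'white'] (min_width=10, slack=2)
Line 2: ['cloud', 'corn'] (min_width=10, slack=2)
Line 3: ['green', 'angry'] (min_width=11, slack=1)
Line 4: ['sound', 'a'] (min_width=7, slack=5)

Answer: |make   white|
|cloud   corn|
|green  angry|
|sound a     |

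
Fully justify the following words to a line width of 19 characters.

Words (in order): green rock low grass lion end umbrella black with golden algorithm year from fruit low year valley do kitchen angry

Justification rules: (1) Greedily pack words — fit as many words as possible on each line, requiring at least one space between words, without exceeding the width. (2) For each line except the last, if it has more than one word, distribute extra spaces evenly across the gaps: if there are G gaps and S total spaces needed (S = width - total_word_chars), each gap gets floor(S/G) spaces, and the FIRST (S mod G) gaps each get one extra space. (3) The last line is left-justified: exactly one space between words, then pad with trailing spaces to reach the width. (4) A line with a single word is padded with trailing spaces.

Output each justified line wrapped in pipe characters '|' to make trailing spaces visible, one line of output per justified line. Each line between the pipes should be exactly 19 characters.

Answer: |green    rock   low|
|grass    lion   end|
|umbrella black with|
|golden    algorithm|
|year from fruit low|
|year    valley   do|
|kitchen angry      |

Derivation:
Line 1: ['green', 'rock', 'low'] (min_width=14, slack=5)
Line 2: ['grass', 'lion', 'end'] (min_width=14, slack=5)
Line 3: ['umbrella', 'black', 'with'] (min_width=19, slack=0)
Line 4: ['golden', 'algorithm'] (min_width=16, slack=3)
Line 5: ['year', 'from', 'fruit', 'low'] (min_width=19, slack=0)
Line 6: ['year', 'valley', 'do'] (min_width=14, slack=5)
Line 7: ['kitchen', 'angry'] (min_width=13, slack=6)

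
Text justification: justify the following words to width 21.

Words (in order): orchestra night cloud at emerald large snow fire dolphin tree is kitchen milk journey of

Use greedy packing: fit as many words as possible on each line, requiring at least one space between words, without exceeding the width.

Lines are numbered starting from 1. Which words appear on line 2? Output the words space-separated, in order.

Answer: at emerald large snow

Derivation:
Line 1: ['orchestra', 'night', 'cloud'] (min_width=21, slack=0)
Line 2: ['at', 'emerald', 'large', 'snow'] (min_width=21, slack=0)
Line 3: ['fire', 'dolphin', 'tree', 'is'] (min_width=20, slack=1)
Line 4: ['kitchen', 'milk', 'journey'] (min_width=20, slack=1)
Line 5: ['of'] (min_width=2, slack=19)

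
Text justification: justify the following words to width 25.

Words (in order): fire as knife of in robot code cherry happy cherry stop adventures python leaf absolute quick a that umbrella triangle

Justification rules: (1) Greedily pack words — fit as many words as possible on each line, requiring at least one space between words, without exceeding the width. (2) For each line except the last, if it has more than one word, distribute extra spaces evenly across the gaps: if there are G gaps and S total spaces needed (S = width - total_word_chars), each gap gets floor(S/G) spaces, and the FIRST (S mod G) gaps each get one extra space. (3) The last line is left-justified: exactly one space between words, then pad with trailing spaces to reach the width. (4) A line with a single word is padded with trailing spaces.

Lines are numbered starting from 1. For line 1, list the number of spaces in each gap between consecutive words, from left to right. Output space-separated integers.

Line 1: ['fire', 'as', 'knife', 'of', 'in', 'robot'] (min_width=25, slack=0)
Line 2: ['code', 'cherry', 'happy', 'cherry'] (min_width=24, slack=1)
Line 3: ['stop', 'adventures', 'python'] (min_width=22, slack=3)
Line 4: ['leaf', 'absolute', 'quick', 'a'] (min_width=21, slack=4)
Line 5: ['that', 'umbrella', 'triangle'] (min_width=22, slack=3)

Answer: 1 1 1 1 1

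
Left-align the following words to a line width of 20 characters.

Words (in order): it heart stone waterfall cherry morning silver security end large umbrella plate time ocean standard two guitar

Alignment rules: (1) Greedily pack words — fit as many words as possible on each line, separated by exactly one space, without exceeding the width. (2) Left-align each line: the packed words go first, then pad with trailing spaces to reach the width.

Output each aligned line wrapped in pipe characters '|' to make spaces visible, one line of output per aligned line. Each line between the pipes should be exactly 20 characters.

Answer: |it heart stone      |
|waterfall cherry    |
|morning silver      |
|security end large  |
|umbrella plate time |
|ocean standard two  |
|guitar              |

Derivation:
Line 1: ['it', 'heart', 'stone'] (min_width=14, slack=6)
Line 2: ['waterfall', 'cherry'] (min_width=16, slack=4)
Line 3: ['morning', 'silver'] (min_width=14, slack=6)
Line 4: ['security', 'end', 'large'] (min_width=18, slack=2)
Line 5: ['umbrella', 'plate', 'time'] (min_width=19, slack=1)
Line 6: ['ocean', 'standard', 'two'] (min_width=18, slack=2)
Line 7: ['guitar'] (min_width=6, slack=14)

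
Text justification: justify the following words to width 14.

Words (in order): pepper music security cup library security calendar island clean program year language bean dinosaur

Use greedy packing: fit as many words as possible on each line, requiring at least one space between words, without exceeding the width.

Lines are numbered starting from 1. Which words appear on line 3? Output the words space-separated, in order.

Line 1: ['pepper', 'music'] (min_width=12, slack=2)
Line 2: ['security', 'cup'] (min_width=12, slack=2)
Line 3: ['library'] (min_width=7, slack=7)
Line 4: ['security'] (min_width=8, slack=6)
Line 5: ['calendar'] (min_width=8, slack=6)
Line 6: ['island', 'clean'] (min_width=12, slack=2)
Line 7: ['program', 'year'] (min_width=12, slack=2)
Line 8: ['language', 'bean'] (min_width=13, slack=1)
Line 9: ['dinosaur'] (min_width=8, slack=6)

Answer: library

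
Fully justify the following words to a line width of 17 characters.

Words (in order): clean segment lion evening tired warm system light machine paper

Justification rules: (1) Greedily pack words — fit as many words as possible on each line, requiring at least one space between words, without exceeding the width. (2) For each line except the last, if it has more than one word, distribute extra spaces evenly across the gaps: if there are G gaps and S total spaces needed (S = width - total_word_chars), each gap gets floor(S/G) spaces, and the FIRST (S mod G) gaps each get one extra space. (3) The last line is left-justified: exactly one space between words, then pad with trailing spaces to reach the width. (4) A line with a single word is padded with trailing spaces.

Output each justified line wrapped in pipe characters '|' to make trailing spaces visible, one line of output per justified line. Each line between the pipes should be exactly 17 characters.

Answer: |clean     segment|
|lion      evening|
|tired warm system|
|light     machine|
|paper            |

Derivation:
Line 1: ['clean', 'segment'] (min_width=13, slack=4)
Line 2: ['lion', 'evening'] (min_width=12, slack=5)
Line 3: ['tired', 'warm', 'system'] (min_width=17, slack=0)
Line 4: ['light', 'machine'] (min_width=13, slack=4)
Line 5: ['paper'] (min_width=5, slack=12)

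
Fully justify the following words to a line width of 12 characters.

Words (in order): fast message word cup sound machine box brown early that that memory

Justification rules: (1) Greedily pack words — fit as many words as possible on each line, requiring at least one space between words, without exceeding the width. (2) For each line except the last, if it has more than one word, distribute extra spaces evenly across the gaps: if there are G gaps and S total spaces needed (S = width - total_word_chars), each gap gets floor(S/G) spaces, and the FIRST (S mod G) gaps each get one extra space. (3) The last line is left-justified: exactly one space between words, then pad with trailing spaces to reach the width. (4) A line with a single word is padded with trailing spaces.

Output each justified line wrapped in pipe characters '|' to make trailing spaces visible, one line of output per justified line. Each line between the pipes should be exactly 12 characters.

Line 1: ['fast', 'message'] (min_width=12, slack=0)
Line 2: ['word', 'cup'] (min_width=8, slack=4)
Line 3: ['sound'] (min_width=5, slack=7)
Line 4: ['machine', 'box'] (min_width=11, slack=1)
Line 5: ['brown', 'early'] (min_width=11, slack=1)
Line 6: ['that', 'that'] (min_width=9, slack=3)
Line 7: ['memory'] (min_width=6, slack=6)

Answer: |fast message|
|word     cup|
|sound       |
|machine  box|
|brown  early|
|that    that|
|memory      |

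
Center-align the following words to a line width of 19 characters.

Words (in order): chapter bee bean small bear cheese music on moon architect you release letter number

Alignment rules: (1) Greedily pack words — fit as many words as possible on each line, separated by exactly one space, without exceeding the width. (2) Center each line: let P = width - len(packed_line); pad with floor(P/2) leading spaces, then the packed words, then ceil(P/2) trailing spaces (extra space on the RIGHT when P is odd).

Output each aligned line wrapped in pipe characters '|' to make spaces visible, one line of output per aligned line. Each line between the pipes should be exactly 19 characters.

Line 1: ['chapter', 'bee', 'bean'] (min_width=16, slack=3)
Line 2: ['small', 'bear', 'cheese'] (min_width=17, slack=2)
Line 3: ['music', 'on', 'moon'] (min_width=13, slack=6)
Line 4: ['architect', 'you'] (min_width=13, slack=6)
Line 5: ['release', 'letter'] (min_width=14, slack=5)
Line 6: ['number'] (min_width=6, slack=13)

Answer: | chapter bee bean  |
| small bear cheese |
|   music on moon   |
|   architect you   |
|  release letter   |
|      number       |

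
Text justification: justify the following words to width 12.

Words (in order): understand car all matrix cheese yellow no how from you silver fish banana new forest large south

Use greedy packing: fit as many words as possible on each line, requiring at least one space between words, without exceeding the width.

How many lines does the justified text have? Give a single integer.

Line 1: ['understand'] (min_width=10, slack=2)
Line 2: ['car', 'all'] (min_width=7, slack=5)
Line 3: ['matrix'] (min_width=6, slack=6)
Line 4: ['cheese'] (min_width=6, slack=6)
Line 5: ['yellow', 'no'] (min_width=9, slack=3)
Line 6: ['how', 'from', 'you'] (min_width=12, slack=0)
Line 7: ['silver', 'fish'] (min_width=11, slack=1)
Line 8: ['banana', 'new'] (min_width=10, slack=2)
Line 9: ['forest', 'large'] (min_width=12, slack=0)
Line 10: ['south'] (min_width=5, slack=7)
Total lines: 10

Answer: 10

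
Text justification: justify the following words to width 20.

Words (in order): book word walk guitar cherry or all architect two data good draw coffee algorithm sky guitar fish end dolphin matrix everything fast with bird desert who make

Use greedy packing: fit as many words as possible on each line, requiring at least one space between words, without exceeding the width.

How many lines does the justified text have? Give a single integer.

Line 1: ['book', 'word', 'walk'] (min_width=14, slack=6)
Line 2: ['guitar', 'cherry', 'or', 'all'] (min_width=20, slack=0)
Line 3: ['architect', 'two', 'data'] (min_width=18, slack=2)
Line 4: ['good', 'draw', 'coffee'] (min_width=16, slack=4)
Line 5: ['algorithm', 'sky', 'guitar'] (min_width=20, slack=0)
Line 6: ['fish', 'end', 'dolphin'] (min_width=16, slack=4)
Line 7: ['matrix', 'everything'] (min_width=17, slack=3)
Line 8: ['fast', 'with', 'bird'] (min_width=14, slack=6)
Line 9: ['desert', 'who', 'make'] (min_width=15, slack=5)
Total lines: 9

Answer: 9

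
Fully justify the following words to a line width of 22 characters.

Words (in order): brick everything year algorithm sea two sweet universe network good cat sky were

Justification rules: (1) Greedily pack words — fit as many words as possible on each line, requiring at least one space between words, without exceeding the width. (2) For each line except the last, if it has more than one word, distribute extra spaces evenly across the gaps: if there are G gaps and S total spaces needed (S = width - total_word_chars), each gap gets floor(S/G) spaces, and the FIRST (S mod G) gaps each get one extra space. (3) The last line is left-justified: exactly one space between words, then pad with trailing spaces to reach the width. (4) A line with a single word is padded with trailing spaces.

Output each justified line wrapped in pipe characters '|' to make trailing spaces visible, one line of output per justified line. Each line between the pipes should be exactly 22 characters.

Answer: |brick  everything year|
|algorithm    sea   two|
|sweet universe network|
|good cat sky were     |

Derivation:
Line 1: ['brick', 'everything', 'year'] (min_width=21, slack=1)
Line 2: ['algorithm', 'sea', 'two'] (min_width=17, slack=5)
Line 3: ['sweet', 'universe', 'network'] (min_width=22, slack=0)
Line 4: ['good', 'cat', 'sky', 'were'] (min_width=17, slack=5)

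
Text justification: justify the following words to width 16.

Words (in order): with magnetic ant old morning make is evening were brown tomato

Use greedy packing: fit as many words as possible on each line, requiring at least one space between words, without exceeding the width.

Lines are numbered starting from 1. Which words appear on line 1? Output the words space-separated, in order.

Answer: with magnetic

Derivation:
Line 1: ['with', 'magnetic'] (min_width=13, slack=3)
Line 2: ['ant', 'old', 'morning'] (min_width=15, slack=1)
Line 3: ['make', 'is', 'evening'] (min_width=15, slack=1)
Line 4: ['were', 'brown'] (min_width=10, slack=6)
Line 5: ['tomato'] (min_width=6, slack=10)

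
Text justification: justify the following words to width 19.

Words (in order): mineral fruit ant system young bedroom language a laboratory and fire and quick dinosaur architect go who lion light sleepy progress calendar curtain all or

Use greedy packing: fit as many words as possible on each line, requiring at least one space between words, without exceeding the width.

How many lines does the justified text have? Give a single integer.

Line 1: ['mineral', 'fruit', 'ant'] (min_width=17, slack=2)
Line 2: ['system', 'young'] (min_width=12, slack=7)
Line 3: ['bedroom', 'language', 'a'] (min_width=18, slack=1)
Line 4: ['laboratory', 'and', 'fire'] (min_width=19, slack=0)
Line 5: ['and', 'quick', 'dinosaur'] (min_width=18, slack=1)
Line 6: ['architect', 'go', 'who'] (min_width=16, slack=3)
Line 7: ['lion', 'light', 'sleepy'] (min_width=17, slack=2)
Line 8: ['progress', 'calendar'] (min_width=17, slack=2)
Line 9: ['curtain', 'all', 'or'] (min_width=14, slack=5)
Total lines: 9

Answer: 9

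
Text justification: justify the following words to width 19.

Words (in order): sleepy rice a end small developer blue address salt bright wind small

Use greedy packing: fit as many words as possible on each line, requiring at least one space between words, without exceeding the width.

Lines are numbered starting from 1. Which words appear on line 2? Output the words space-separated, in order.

Answer: small developer

Derivation:
Line 1: ['sleepy', 'rice', 'a', 'end'] (min_width=17, slack=2)
Line 2: ['small', 'developer'] (min_width=15, slack=4)
Line 3: ['blue', 'address', 'salt'] (min_width=17, slack=2)
Line 4: ['bright', 'wind', 'small'] (min_width=17, slack=2)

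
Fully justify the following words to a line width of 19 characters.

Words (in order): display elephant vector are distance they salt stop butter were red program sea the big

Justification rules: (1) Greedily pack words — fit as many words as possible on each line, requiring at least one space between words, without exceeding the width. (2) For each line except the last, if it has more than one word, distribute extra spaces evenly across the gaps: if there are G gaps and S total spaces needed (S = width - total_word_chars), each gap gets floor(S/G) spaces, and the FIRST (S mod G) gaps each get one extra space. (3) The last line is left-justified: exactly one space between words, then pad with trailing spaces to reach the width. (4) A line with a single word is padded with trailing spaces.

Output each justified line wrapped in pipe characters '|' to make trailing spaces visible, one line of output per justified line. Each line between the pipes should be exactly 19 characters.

Line 1: ['display', 'elephant'] (min_width=16, slack=3)
Line 2: ['vector', 'are', 'distance'] (min_width=19, slack=0)
Line 3: ['they', 'salt', 'stop'] (min_width=14, slack=5)
Line 4: ['butter', 'were', 'red'] (min_width=15, slack=4)
Line 5: ['program', 'sea', 'the', 'big'] (min_width=19, slack=0)

Answer: |display    elephant|
|vector are distance|
|they    salt   stop|
|butter   were   red|
|program sea the big|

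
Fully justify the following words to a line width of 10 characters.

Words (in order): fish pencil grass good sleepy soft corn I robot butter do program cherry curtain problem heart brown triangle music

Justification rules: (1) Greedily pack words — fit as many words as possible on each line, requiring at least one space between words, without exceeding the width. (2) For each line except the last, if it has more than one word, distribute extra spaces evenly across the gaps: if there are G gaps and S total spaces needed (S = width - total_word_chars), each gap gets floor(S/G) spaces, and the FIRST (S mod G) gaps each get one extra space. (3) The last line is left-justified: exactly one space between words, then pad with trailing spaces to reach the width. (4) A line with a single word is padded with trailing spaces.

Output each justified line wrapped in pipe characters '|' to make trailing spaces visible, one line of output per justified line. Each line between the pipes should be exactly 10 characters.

Line 1: ['fish'] (min_width=4, slack=6)
Line 2: ['pencil'] (min_width=6, slack=4)
Line 3: ['grass', 'good'] (min_width=10, slack=0)
Line 4: ['sleepy'] (min_width=6, slack=4)
Line 5: ['soft', 'corn'] (min_width=9, slack=1)
Line 6: ['I', 'robot'] (min_width=7, slack=3)
Line 7: ['butter', 'do'] (min_width=9, slack=1)
Line 8: ['program'] (min_width=7, slack=3)
Line 9: ['cherry'] (min_width=6, slack=4)
Line 10: ['curtain'] (min_width=7, slack=3)
Line 11: ['problem'] (min_width=7, slack=3)
Line 12: ['heart'] (min_width=5, slack=5)
Line 13: ['brown'] (min_width=5, slack=5)
Line 14: ['triangle'] (min_width=8, slack=2)
Line 15: ['music'] (min_width=5, slack=5)

Answer: |fish      |
|pencil    |
|grass good|
|sleepy    |
|soft  corn|
|I    robot|
|butter  do|
|program   |
|cherry    |
|curtain   |
|problem   |
|heart     |
|brown     |
|triangle  |
|music     |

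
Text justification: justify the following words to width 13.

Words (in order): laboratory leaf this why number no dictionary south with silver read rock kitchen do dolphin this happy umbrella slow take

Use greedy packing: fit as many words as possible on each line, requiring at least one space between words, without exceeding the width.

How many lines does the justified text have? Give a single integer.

Line 1: ['laboratory'] (min_width=10, slack=3)
Line 2: ['leaf', 'this', 'why'] (min_width=13, slack=0)
Line 3: ['number', 'no'] (min_width=9, slack=4)
Line 4: ['dictionary'] (min_width=10, slack=3)
Line 5: ['south', 'with'] (min_width=10, slack=3)
Line 6: ['silver', 'read'] (min_width=11, slack=2)
Line 7: ['rock', 'kitchen'] (min_width=12, slack=1)
Line 8: ['do', 'dolphin'] (min_width=10, slack=3)
Line 9: ['this', 'happy'] (min_width=10, slack=3)
Line 10: ['umbrella', 'slow'] (min_width=13, slack=0)
Line 11: ['take'] (min_width=4, slack=9)
Total lines: 11

Answer: 11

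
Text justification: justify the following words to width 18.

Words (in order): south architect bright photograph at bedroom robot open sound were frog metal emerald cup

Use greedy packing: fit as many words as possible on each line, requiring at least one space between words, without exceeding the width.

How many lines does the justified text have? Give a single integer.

Line 1: ['south', 'architect'] (min_width=15, slack=3)
Line 2: ['bright', 'photograph'] (min_width=17, slack=1)
Line 3: ['at', 'bedroom', 'robot'] (min_width=16, slack=2)
Line 4: ['open', 'sound', 'were'] (min_width=15, slack=3)
Line 5: ['frog', 'metal', 'emerald'] (min_width=18, slack=0)
Line 6: ['cup'] (min_width=3, slack=15)
Total lines: 6

Answer: 6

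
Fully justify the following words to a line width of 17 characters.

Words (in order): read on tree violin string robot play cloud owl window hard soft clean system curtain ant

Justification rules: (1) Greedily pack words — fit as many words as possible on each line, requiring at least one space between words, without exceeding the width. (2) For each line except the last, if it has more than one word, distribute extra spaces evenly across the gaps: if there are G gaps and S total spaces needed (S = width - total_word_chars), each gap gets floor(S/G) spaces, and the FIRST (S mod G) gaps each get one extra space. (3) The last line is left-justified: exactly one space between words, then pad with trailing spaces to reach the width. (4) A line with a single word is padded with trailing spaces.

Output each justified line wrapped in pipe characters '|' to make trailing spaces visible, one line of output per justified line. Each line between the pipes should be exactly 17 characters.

Answer: |read    on   tree|
|violin     string|
|robot  play cloud|
|owl  window  hard|
|soft clean system|
|curtain ant      |

Derivation:
Line 1: ['read', 'on', 'tree'] (min_width=12, slack=5)
Line 2: ['violin', 'string'] (min_width=13, slack=4)
Line 3: ['robot', 'play', 'cloud'] (min_width=16, slack=1)
Line 4: ['owl', 'window', 'hard'] (min_width=15, slack=2)
Line 5: ['soft', 'clean', 'system'] (min_width=17, slack=0)
Line 6: ['curtain', 'ant'] (min_width=11, slack=6)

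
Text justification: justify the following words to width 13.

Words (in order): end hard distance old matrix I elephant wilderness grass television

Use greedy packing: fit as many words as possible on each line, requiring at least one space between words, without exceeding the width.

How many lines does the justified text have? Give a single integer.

Line 1: ['end', 'hard'] (min_width=8, slack=5)
Line 2: ['distance', 'old'] (min_width=12, slack=1)
Line 3: ['matrix', 'I'] (min_width=8, slack=5)
Line 4: ['elephant'] (min_width=8, slack=5)
Line 5: ['wilderness'] (min_width=10, slack=3)
Line 6: ['grass'] (min_width=5, slack=8)
Line 7: ['television'] (min_width=10, slack=3)
Total lines: 7

Answer: 7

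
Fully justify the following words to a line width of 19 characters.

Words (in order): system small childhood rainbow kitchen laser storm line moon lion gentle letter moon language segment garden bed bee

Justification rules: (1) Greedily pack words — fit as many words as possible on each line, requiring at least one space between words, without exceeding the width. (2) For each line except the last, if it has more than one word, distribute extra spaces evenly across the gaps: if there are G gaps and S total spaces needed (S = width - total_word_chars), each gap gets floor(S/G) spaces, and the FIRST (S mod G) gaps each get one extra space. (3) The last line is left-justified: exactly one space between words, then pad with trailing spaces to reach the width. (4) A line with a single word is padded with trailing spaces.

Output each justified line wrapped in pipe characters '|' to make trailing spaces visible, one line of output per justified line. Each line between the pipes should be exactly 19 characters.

Line 1: ['system', 'small'] (min_width=12, slack=7)
Line 2: ['childhood', 'rainbow'] (min_width=17, slack=2)
Line 3: ['kitchen', 'laser', 'storm'] (min_width=19, slack=0)
Line 4: ['line', 'moon', 'lion'] (min_width=14, slack=5)
Line 5: ['gentle', 'letter', 'moon'] (min_width=18, slack=1)
Line 6: ['language', 'segment'] (min_width=16, slack=3)
Line 7: ['garden', 'bed', 'bee'] (min_width=14, slack=5)

Answer: |system        small|
|childhood   rainbow|
|kitchen laser storm|
|line    moon   lion|
|gentle  letter moon|
|language    segment|
|garden bed bee     |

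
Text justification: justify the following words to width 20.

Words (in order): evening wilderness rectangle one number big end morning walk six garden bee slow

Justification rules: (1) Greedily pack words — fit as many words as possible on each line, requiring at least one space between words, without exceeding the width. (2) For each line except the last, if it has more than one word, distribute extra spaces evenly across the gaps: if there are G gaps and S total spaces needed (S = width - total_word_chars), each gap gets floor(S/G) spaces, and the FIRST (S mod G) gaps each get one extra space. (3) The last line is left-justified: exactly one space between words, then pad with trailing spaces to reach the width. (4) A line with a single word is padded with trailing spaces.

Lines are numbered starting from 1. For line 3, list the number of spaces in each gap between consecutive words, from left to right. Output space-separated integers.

Answer: 1 1 1

Derivation:
Line 1: ['evening', 'wilderness'] (min_width=18, slack=2)
Line 2: ['rectangle', 'one', 'number'] (min_width=20, slack=0)
Line 3: ['big', 'end', 'morning', 'walk'] (min_width=20, slack=0)
Line 4: ['six', 'garden', 'bee', 'slow'] (min_width=19, slack=1)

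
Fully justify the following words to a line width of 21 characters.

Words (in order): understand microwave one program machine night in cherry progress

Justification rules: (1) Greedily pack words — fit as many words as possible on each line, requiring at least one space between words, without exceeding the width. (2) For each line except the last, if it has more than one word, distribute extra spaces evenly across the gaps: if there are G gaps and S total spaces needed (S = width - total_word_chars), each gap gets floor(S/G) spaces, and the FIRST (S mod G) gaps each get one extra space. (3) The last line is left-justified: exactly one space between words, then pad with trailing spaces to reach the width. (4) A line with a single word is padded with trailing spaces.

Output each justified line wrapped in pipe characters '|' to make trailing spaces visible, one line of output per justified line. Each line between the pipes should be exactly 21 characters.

Line 1: ['understand', 'microwave'] (min_width=20, slack=1)
Line 2: ['one', 'program', 'machine'] (min_width=19, slack=2)
Line 3: ['night', 'in', 'cherry'] (min_width=15, slack=6)
Line 4: ['progress'] (min_width=8, slack=13)

Answer: |understand  microwave|
|one  program  machine|
|night    in    cherry|
|progress             |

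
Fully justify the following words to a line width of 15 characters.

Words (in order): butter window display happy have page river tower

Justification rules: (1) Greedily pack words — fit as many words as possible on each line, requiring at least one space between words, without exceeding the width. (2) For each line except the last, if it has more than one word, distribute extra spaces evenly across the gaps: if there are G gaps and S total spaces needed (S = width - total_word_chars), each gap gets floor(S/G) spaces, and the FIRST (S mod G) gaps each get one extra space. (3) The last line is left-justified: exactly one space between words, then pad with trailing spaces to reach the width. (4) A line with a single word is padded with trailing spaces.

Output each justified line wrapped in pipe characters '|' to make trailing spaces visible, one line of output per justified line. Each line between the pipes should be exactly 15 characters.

Line 1: ['butter', 'window'] (min_width=13, slack=2)
Line 2: ['display', 'happy'] (min_width=13, slack=2)
Line 3: ['have', 'page', 'river'] (min_width=15, slack=0)
Line 4: ['tower'] (min_width=5, slack=10)

Answer: |butter   window|
|display   happy|
|have page river|
|tower          |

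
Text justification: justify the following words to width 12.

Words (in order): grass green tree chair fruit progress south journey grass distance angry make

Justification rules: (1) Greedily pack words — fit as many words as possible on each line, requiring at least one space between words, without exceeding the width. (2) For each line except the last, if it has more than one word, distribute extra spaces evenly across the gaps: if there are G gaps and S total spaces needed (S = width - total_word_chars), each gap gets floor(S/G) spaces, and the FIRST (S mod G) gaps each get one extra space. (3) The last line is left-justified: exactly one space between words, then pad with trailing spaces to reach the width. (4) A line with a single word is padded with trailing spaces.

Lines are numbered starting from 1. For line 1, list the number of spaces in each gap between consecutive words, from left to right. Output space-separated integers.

Answer: 2

Derivation:
Line 1: ['grass', 'green'] (min_width=11, slack=1)
Line 2: ['tree', 'chair'] (min_width=10, slack=2)
Line 3: ['fruit'] (min_width=5, slack=7)
Line 4: ['progress'] (min_width=8, slack=4)
Line 5: ['south'] (min_width=5, slack=7)
Line 6: ['journey'] (min_width=7, slack=5)
Line 7: ['grass'] (min_width=5, slack=7)
Line 8: ['distance'] (min_width=8, slack=4)
Line 9: ['angry', 'make'] (min_width=10, slack=2)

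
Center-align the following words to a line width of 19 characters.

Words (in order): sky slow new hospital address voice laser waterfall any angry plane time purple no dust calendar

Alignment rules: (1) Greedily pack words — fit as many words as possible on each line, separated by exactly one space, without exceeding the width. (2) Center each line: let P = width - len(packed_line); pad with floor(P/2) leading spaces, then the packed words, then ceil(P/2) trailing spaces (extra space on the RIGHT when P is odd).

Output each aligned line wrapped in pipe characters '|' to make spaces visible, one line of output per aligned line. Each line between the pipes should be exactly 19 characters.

Answer: |   sky slow new    |
| hospital address  |
|    voice laser    |
|waterfall any angry|
| plane time purple |
| no dust calendar  |

Derivation:
Line 1: ['sky', 'slow', 'new'] (min_width=12, slack=7)
Line 2: ['hospital', 'address'] (min_width=16, slack=3)
Line 3: ['voice', 'laser'] (min_width=11, slack=8)
Line 4: ['waterfall', 'any', 'angry'] (min_width=19, slack=0)
Line 5: ['plane', 'time', 'purple'] (min_width=17, slack=2)
Line 6: ['no', 'dust', 'calendar'] (min_width=16, slack=3)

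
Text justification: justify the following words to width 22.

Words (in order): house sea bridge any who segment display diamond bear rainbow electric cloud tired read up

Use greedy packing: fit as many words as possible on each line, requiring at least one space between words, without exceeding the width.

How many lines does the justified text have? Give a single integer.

Answer: 5

Derivation:
Line 1: ['house', 'sea', 'bridge', 'any'] (min_width=20, slack=2)
Line 2: ['who', 'segment', 'display'] (min_width=19, slack=3)
Line 3: ['diamond', 'bear', 'rainbow'] (min_width=20, slack=2)
Line 4: ['electric', 'cloud', 'tired'] (min_width=20, slack=2)
Line 5: ['read', 'up'] (min_width=7, slack=15)
Total lines: 5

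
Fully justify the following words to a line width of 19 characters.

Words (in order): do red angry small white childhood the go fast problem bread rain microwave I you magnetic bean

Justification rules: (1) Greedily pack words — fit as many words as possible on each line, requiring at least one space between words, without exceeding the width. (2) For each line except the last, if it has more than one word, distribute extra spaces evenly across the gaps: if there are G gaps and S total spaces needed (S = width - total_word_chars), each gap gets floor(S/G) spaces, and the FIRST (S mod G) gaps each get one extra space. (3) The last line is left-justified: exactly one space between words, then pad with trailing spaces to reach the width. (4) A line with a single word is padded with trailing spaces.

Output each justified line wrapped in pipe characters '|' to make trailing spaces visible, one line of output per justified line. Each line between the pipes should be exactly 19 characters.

Answer: |do  red angry small|
|white childhood the|
|go   fast   problem|
|bread          rain|
|microwave   I   you|
|magnetic bean      |

Derivation:
Line 1: ['do', 'red', 'angry', 'small'] (min_width=18, slack=1)
Line 2: ['white', 'childhood', 'the'] (min_width=19, slack=0)
Line 3: ['go', 'fast', 'problem'] (min_width=15, slack=4)
Line 4: ['bread', 'rain'] (min_width=10, slack=9)
Line 5: ['microwave', 'I', 'you'] (min_width=15, slack=4)
Line 6: ['magnetic', 'bean'] (min_width=13, slack=6)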